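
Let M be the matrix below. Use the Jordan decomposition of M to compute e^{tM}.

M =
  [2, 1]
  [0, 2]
e^{tM} =
  [exp(2*t), t*exp(2*t)]
  [0, exp(2*t)]

Strategy: write M = P · J · P⁻¹ where J is a Jordan canonical form, so e^{tM} = P · e^{tJ} · P⁻¹, and e^{tJ} can be computed block-by-block.

M has Jordan form
J =
  [2, 1]
  [0, 2]
(up to reordering of blocks).

Per-block formulas:
  For a 2×2 Jordan block J_2(2): exp(t · J_2(2)) = e^(2t)·(I + t·N), where N is the 2×2 nilpotent shift.

After assembling e^{tJ} and conjugating by P, we get:

e^{tM} =
  [exp(2*t), t*exp(2*t)]
  [0, exp(2*t)]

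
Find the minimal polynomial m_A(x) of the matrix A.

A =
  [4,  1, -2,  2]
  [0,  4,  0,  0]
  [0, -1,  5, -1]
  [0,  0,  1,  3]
x^3 - 12*x^2 + 48*x - 64

The characteristic polynomial is χ_A(x) = (x - 4)^4, so the eigenvalues are known. The minimal polynomial is
  m_A(x) = Π_λ (x − λ)^{k_λ}
where k_λ is the size of the *largest* Jordan block for λ (equivalently, the smallest k with (A − λI)^k v = 0 for every generalised eigenvector v of λ).

  λ = 4: largest Jordan block has size 3, contributing (x − 4)^3

So m_A(x) = (x - 4)^3 = x^3 - 12*x^2 + 48*x - 64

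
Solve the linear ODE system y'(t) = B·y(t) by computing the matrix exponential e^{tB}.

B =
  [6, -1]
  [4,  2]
e^{tB} =
  [2*t*exp(4*t) + exp(4*t), -t*exp(4*t)]
  [4*t*exp(4*t), -2*t*exp(4*t) + exp(4*t)]

Strategy: write B = P · J · P⁻¹ where J is a Jordan canonical form, so e^{tB} = P · e^{tJ} · P⁻¹, and e^{tJ} can be computed block-by-block.

B has Jordan form
J =
  [4, 1]
  [0, 4]
(up to reordering of blocks).

Per-block formulas:
  For a 2×2 Jordan block J_2(4): exp(t · J_2(4)) = e^(4t)·(I + t·N), where N is the 2×2 nilpotent shift.

After assembling e^{tJ} and conjugating by P, we get:

e^{tB} =
  [2*t*exp(4*t) + exp(4*t), -t*exp(4*t)]
  [4*t*exp(4*t), -2*t*exp(4*t) + exp(4*t)]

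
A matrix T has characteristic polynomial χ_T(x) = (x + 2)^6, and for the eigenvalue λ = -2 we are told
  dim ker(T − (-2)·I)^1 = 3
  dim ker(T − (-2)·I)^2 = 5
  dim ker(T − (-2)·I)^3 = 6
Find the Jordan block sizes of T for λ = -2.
Block sizes for λ = -2: [3, 2, 1]

From the dimensions of kernels of powers, the number of Jordan blocks of size at least j is d_j − d_{j−1} where d_j = dim ker(N^j) (with d_0 = 0). Computing the differences gives [3, 2, 1].
The number of blocks of size exactly k is (#blocks of size ≥ k) − (#blocks of size ≥ k + 1), so the partition is: 1 block(s) of size 1, 1 block(s) of size 2, 1 block(s) of size 3.
In nonincreasing order the block sizes are [3, 2, 1].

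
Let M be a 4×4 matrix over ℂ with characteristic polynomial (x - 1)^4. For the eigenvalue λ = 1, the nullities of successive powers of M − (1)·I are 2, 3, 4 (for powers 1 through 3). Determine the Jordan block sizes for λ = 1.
Block sizes for λ = 1: [3, 1]

From the dimensions of kernels of powers, the number of Jordan blocks of size at least j is d_j − d_{j−1} where d_j = dim ker(N^j) (with d_0 = 0). Computing the differences gives [2, 1, 1].
The number of blocks of size exactly k is (#blocks of size ≥ k) − (#blocks of size ≥ k + 1), so the partition is: 1 block(s) of size 1, 1 block(s) of size 3.
In nonincreasing order the block sizes are [3, 1].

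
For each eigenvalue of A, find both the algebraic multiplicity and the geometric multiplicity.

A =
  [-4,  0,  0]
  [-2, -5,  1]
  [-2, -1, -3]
λ = -4: alg = 3, geom = 2

Step 1 — factor the characteristic polynomial to read off the algebraic multiplicities:
  χ_A(x) = (x + 4)^3

Step 2 — compute geometric multiplicities via the rank-nullity identity g(λ) = n − rank(A − λI):
  rank(A − (-4)·I) = 1, so dim ker(A − (-4)·I) = n − 1 = 2

Summary:
  λ = -4: algebraic multiplicity = 3, geometric multiplicity = 2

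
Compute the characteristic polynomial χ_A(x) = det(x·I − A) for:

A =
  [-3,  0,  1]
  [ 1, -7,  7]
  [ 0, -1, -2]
x^3 + 12*x^2 + 48*x + 64

Expanding det(x·I − A) (e.g. by cofactor expansion or by noting that A is similar to its Jordan form J, which has the same characteristic polynomial as A) gives
  χ_A(x) = x^3 + 12*x^2 + 48*x + 64
which factors as (x + 4)^3. The eigenvalues (with algebraic multiplicities) are λ = -4 with multiplicity 3.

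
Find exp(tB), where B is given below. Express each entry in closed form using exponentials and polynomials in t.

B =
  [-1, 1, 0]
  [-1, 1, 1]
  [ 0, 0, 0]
e^{tB} =
  [1 - t, t, t^2/2]
  [-t, t + 1, t^2/2 + t]
  [0, 0, 1]

Strategy: write B = P · J · P⁻¹ where J is a Jordan canonical form, so e^{tB} = P · e^{tJ} · P⁻¹, and e^{tJ} can be computed block-by-block.

B has Jordan form
J =
  [0, 1, 0]
  [0, 0, 1]
  [0, 0, 0]
(up to reordering of blocks).

Per-block formulas:
  For a 3×3 Jordan block J_3(0): exp(t · J_3(0)) = e^(0t)·(I + t·N + (t^2/2)·N^2), where N is the 3×3 nilpotent shift.

After assembling e^{tJ} and conjugating by P, we get:

e^{tB} =
  [1 - t, t, t^2/2]
  [-t, t + 1, t^2/2 + t]
  [0, 0, 1]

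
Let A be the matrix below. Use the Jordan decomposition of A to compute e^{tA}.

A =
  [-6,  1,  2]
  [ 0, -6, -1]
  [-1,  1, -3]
e^{tA} =
  [-t^2*exp(-5*t)/2 - t*exp(-5*t) + exp(-5*t), t*exp(-5*t), t^2*exp(-5*t)/2 + 2*t*exp(-5*t)]
  [t^2*exp(-5*t)/2, -t*exp(-5*t) + exp(-5*t), -t^2*exp(-5*t)/2 - t*exp(-5*t)]
  [-t^2*exp(-5*t)/2 - t*exp(-5*t), t*exp(-5*t), t^2*exp(-5*t)/2 + 2*t*exp(-5*t) + exp(-5*t)]

Strategy: write A = P · J · P⁻¹ where J is a Jordan canonical form, so e^{tA} = P · e^{tJ} · P⁻¹, and e^{tJ} can be computed block-by-block.

A has Jordan form
J =
  [-5,  1,  0]
  [ 0, -5,  1]
  [ 0,  0, -5]
(up to reordering of blocks).

Per-block formulas:
  For a 3×3 Jordan block J_3(-5): exp(t · J_3(-5)) = e^(-5t)·(I + t·N + (t^2/2)·N^2), where N is the 3×3 nilpotent shift.

After assembling e^{tJ} and conjugating by P, we get:

e^{tA} =
  [-t^2*exp(-5*t)/2 - t*exp(-5*t) + exp(-5*t), t*exp(-5*t), t^2*exp(-5*t)/2 + 2*t*exp(-5*t)]
  [t^2*exp(-5*t)/2, -t*exp(-5*t) + exp(-5*t), -t^2*exp(-5*t)/2 - t*exp(-5*t)]
  [-t^2*exp(-5*t)/2 - t*exp(-5*t), t*exp(-5*t), t^2*exp(-5*t)/2 + 2*t*exp(-5*t) + exp(-5*t)]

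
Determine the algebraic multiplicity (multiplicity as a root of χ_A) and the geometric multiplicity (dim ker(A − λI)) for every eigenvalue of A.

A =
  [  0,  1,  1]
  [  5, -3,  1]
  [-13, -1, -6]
λ = -3: alg = 3, geom = 1

Step 1 — factor the characteristic polynomial to read off the algebraic multiplicities:
  χ_A(x) = (x + 3)^3

Step 2 — compute geometric multiplicities via the rank-nullity identity g(λ) = n − rank(A − λI):
  rank(A − (-3)·I) = 2, so dim ker(A − (-3)·I) = n − 2 = 1

Summary:
  λ = -3: algebraic multiplicity = 3, geometric multiplicity = 1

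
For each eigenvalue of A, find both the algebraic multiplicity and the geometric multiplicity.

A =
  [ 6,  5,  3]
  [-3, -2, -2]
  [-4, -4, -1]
λ = 1: alg = 3, geom = 1

Step 1 — factor the characteristic polynomial to read off the algebraic multiplicities:
  χ_A(x) = (x - 1)^3

Step 2 — compute geometric multiplicities via the rank-nullity identity g(λ) = n − rank(A − λI):
  rank(A − (1)·I) = 2, so dim ker(A − (1)·I) = n − 2 = 1

Summary:
  λ = 1: algebraic multiplicity = 3, geometric multiplicity = 1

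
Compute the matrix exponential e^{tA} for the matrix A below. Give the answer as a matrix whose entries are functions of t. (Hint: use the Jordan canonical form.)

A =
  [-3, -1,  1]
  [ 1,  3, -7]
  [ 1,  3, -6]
e^{tA} =
  [t^2*exp(-2*t)/2 - t*exp(-2*t) + exp(-2*t), -t^2*exp(-2*t)/2 - t*exp(-2*t), t^2*exp(-2*t) + t*exp(-2*t)]
  [-3*t^2*exp(-2*t)/2 + t*exp(-2*t), 3*t^2*exp(-2*t)/2 + 5*t*exp(-2*t) + exp(-2*t), -3*t^2*exp(-2*t) - 7*t*exp(-2*t)]
  [-t^2*exp(-2*t) + t*exp(-2*t), t^2*exp(-2*t) + 3*t*exp(-2*t), -2*t^2*exp(-2*t) - 4*t*exp(-2*t) + exp(-2*t)]

Strategy: write A = P · J · P⁻¹ where J is a Jordan canonical form, so e^{tA} = P · e^{tJ} · P⁻¹, and e^{tJ} can be computed block-by-block.

A has Jordan form
J =
  [-2,  1,  0]
  [ 0, -2,  1]
  [ 0,  0, -2]
(up to reordering of blocks).

Per-block formulas:
  For a 3×3 Jordan block J_3(-2): exp(t · J_3(-2)) = e^(-2t)·(I + t·N + (t^2/2)·N^2), where N is the 3×3 nilpotent shift.

After assembling e^{tJ} and conjugating by P, we get:

e^{tA} =
  [t^2*exp(-2*t)/2 - t*exp(-2*t) + exp(-2*t), -t^2*exp(-2*t)/2 - t*exp(-2*t), t^2*exp(-2*t) + t*exp(-2*t)]
  [-3*t^2*exp(-2*t)/2 + t*exp(-2*t), 3*t^2*exp(-2*t)/2 + 5*t*exp(-2*t) + exp(-2*t), -3*t^2*exp(-2*t) - 7*t*exp(-2*t)]
  [-t^2*exp(-2*t) + t*exp(-2*t), t^2*exp(-2*t) + 3*t*exp(-2*t), -2*t^2*exp(-2*t) - 4*t*exp(-2*t) + exp(-2*t)]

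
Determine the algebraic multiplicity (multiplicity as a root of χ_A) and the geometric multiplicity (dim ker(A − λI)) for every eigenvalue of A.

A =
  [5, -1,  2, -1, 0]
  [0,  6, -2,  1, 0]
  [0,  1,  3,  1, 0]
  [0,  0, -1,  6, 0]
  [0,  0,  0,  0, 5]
λ = 5: alg = 5, geom = 3

Step 1 — factor the characteristic polynomial to read off the algebraic multiplicities:
  χ_A(x) = (x - 5)^5

Step 2 — compute geometric multiplicities via the rank-nullity identity g(λ) = n − rank(A − λI):
  rank(A − (5)·I) = 2, so dim ker(A − (5)·I) = n − 2 = 3

Summary:
  λ = 5: algebraic multiplicity = 5, geometric multiplicity = 3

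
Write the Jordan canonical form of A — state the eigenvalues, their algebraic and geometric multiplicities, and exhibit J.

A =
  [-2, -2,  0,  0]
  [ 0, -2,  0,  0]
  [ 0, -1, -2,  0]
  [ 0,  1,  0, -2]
J_2(-2) ⊕ J_1(-2) ⊕ J_1(-2)

The characteristic polynomial is
  det(x·I − A) = x^4 + 8*x^3 + 24*x^2 + 32*x + 16 = (x + 2)^4

Eigenvalues and multiplicities (the geometric multiplicity of λ is n − rank(A − λI), which equals the number of Jordan blocks for λ):
  λ = -2: algebraic multiplicity = 4, geometric multiplicity = 3

Determining the block sizes for each eigenvalue:
  λ = -2: 3 blocks summing to 4 forces exactly one block of size 2 and the rest size 1 → block sizes [2, 1, 1]

Assembling the blocks gives a Jordan form
J =
  [-2,  1,  0,  0]
  [ 0, -2,  0,  0]
  [ 0,  0, -2,  0]
  [ 0,  0,  0, -2]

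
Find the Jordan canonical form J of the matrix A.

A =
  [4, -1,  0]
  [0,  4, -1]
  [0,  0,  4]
J_3(4)

The characteristic polynomial is
  det(x·I − A) = x^3 - 12*x^2 + 48*x - 64 = (x - 4)^3

Eigenvalues and multiplicities (the geometric multiplicity of λ is n − rank(A − λI), which equals the number of Jordan blocks for λ):
  λ = 4: algebraic multiplicity = 3, geometric multiplicity = 1

Determining the block sizes for each eigenvalue:
  λ = 4: one block (gm = 1), so the single block has size am = 3 → block sizes [3]

Assembling the blocks gives a Jordan form
J =
  [4, 1, 0]
  [0, 4, 1]
  [0, 0, 4]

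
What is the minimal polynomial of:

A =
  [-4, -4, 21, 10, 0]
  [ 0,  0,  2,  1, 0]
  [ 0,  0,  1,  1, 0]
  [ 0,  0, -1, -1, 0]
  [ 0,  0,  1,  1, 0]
x^4 + 4*x^3

The characteristic polynomial is χ_A(x) = x^4*(x + 4), so the eigenvalues are known. The minimal polynomial is
  m_A(x) = Π_λ (x − λ)^{k_λ}
where k_λ is the size of the *largest* Jordan block for λ (equivalently, the smallest k with (A − λI)^k v = 0 for every generalised eigenvector v of λ).

  λ = -4: largest Jordan block has size 1, contributing (x + 4)
  λ = 0: largest Jordan block has size 3, contributing (x − 0)^3

So m_A(x) = x^3*(x + 4) = x^4 + 4*x^3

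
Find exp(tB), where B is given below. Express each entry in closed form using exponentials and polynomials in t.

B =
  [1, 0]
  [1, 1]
e^{tB} =
  [exp(t), 0]
  [t*exp(t), exp(t)]

Strategy: write B = P · J · P⁻¹ where J is a Jordan canonical form, so e^{tB} = P · e^{tJ} · P⁻¹, and e^{tJ} can be computed block-by-block.

B has Jordan form
J =
  [1, 1]
  [0, 1]
(up to reordering of blocks).

Per-block formulas:
  For a 2×2 Jordan block J_2(1): exp(t · J_2(1)) = e^(1t)·(I + t·N), where N is the 2×2 nilpotent shift.

After assembling e^{tJ} and conjugating by P, we get:

e^{tB} =
  [exp(t), 0]
  [t*exp(t), exp(t)]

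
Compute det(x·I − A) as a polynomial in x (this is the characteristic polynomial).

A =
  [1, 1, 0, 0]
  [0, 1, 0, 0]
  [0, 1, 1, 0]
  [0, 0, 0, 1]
x^4 - 4*x^3 + 6*x^2 - 4*x + 1

Expanding det(x·I − A) (e.g. by cofactor expansion or by noting that A is similar to its Jordan form J, which has the same characteristic polynomial as A) gives
  χ_A(x) = x^4 - 4*x^3 + 6*x^2 - 4*x + 1
which factors as (x - 1)^4. The eigenvalues (with algebraic multiplicities) are λ = 1 with multiplicity 4.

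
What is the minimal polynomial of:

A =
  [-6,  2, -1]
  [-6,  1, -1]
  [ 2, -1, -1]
x^3 + 6*x^2 + 12*x + 8

The characteristic polynomial is χ_A(x) = (x + 2)^3, so the eigenvalues are known. The minimal polynomial is
  m_A(x) = Π_λ (x − λ)^{k_λ}
where k_λ is the size of the *largest* Jordan block for λ (equivalently, the smallest k with (A − λI)^k v = 0 for every generalised eigenvector v of λ).

  λ = -2: largest Jordan block has size 3, contributing (x + 2)^3

So m_A(x) = (x + 2)^3 = x^3 + 6*x^2 + 12*x + 8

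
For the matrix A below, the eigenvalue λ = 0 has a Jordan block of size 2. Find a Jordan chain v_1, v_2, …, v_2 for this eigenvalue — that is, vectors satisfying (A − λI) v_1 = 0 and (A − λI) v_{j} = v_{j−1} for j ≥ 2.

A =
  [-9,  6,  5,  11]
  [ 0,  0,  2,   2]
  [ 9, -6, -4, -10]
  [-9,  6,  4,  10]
A Jordan chain for λ = 0 of length 2:
v_1 = (6, 6, -3, 3)ᵀ
v_2 = (1, 0, 3, 0)ᵀ

Let N = A − (0)·I. We want v_2 with N^2 v_2 = 0 but N^1 v_2 ≠ 0; then v_{j-1} := N · v_j for j = 2, …, 2.

Pick v_2 = (1, 0, 3, 0)ᵀ.
Then v_1 = N · v_2 = (6, 6, -3, 3)ᵀ.

Sanity check: (A − (0)·I) v_1 = (0, 0, 0, 0)ᵀ = 0. ✓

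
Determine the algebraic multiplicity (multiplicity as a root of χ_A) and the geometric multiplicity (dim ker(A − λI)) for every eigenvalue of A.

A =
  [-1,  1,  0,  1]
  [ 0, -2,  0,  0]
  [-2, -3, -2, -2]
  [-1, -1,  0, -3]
λ = -2: alg = 4, geom = 2

Step 1 — factor the characteristic polynomial to read off the algebraic multiplicities:
  χ_A(x) = (x + 2)^4

Step 2 — compute geometric multiplicities via the rank-nullity identity g(λ) = n − rank(A − λI):
  rank(A − (-2)·I) = 2, so dim ker(A − (-2)·I) = n − 2 = 2

Summary:
  λ = -2: algebraic multiplicity = 4, geometric multiplicity = 2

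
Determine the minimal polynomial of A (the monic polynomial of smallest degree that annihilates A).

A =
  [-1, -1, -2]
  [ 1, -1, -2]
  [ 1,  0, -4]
x^3 + 6*x^2 + 12*x + 8

The characteristic polynomial is χ_A(x) = (x + 2)^3, so the eigenvalues are known. The minimal polynomial is
  m_A(x) = Π_λ (x − λ)^{k_λ}
where k_λ is the size of the *largest* Jordan block for λ (equivalently, the smallest k with (A − λI)^k v = 0 for every generalised eigenvector v of λ).

  λ = -2: largest Jordan block has size 3, contributing (x + 2)^3

So m_A(x) = (x + 2)^3 = x^3 + 6*x^2 + 12*x + 8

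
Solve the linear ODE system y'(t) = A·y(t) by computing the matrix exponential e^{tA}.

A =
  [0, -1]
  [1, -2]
e^{tA} =
  [t*exp(-t) + exp(-t), -t*exp(-t)]
  [t*exp(-t), -t*exp(-t) + exp(-t)]

Strategy: write A = P · J · P⁻¹ where J is a Jordan canonical form, so e^{tA} = P · e^{tJ} · P⁻¹, and e^{tJ} can be computed block-by-block.

A has Jordan form
J =
  [-1,  1]
  [ 0, -1]
(up to reordering of blocks).

Per-block formulas:
  For a 2×2 Jordan block J_2(-1): exp(t · J_2(-1)) = e^(-1t)·(I + t·N), where N is the 2×2 nilpotent shift.

After assembling e^{tJ} and conjugating by P, we get:

e^{tA} =
  [t*exp(-t) + exp(-t), -t*exp(-t)]
  [t*exp(-t), -t*exp(-t) + exp(-t)]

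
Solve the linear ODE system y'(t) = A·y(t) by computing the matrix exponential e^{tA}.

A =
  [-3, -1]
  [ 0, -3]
e^{tA} =
  [exp(-3*t), -t*exp(-3*t)]
  [0, exp(-3*t)]

Strategy: write A = P · J · P⁻¹ where J is a Jordan canonical form, so e^{tA} = P · e^{tJ} · P⁻¹, and e^{tJ} can be computed block-by-block.

A has Jordan form
J =
  [-3,  1]
  [ 0, -3]
(up to reordering of blocks).

Per-block formulas:
  For a 2×2 Jordan block J_2(-3): exp(t · J_2(-3)) = e^(-3t)·(I + t·N), where N is the 2×2 nilpotent shift.

After assembling e^{tJ} and conjugating by P, we get:

e^{tA} =
  [exp(-3*t), -t*exp(-3*t)]
  [0, exp(-3*t)]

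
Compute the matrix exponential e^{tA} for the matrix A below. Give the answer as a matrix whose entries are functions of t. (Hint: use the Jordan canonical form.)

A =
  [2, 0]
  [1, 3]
e^{tA} =
  [exp(2*t), 0]
  [exp(3*t) - exp(2*t), exp(3*t)]

Strategy: write A = P · J · P⁻¹ where J is a Jordan canonical form, so e^{tA} = P · e^{tJ} · P⁻¹, and e^{tJ} can be computed block-by-block.

A has Jordan form
J =
  [2, 0]
  [0, 3]
(up to reordering of blocks).

Per-block formulas:
  For a 1×1 block at λ = 3: exp(t · [3]) = [e^(3t)].
  For a 1×1 block at λ = 2: exp(t · [2]) = [e^(2t)].

After assembling e^{tJ} and conjugating by P, we get:

e^{tA} =
  [exp(2*t), 0]
  [exp(3*t) - exp(2*t), exp(3*t)]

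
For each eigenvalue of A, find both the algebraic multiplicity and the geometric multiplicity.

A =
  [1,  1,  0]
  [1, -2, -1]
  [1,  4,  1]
λ = 0: alg = 3, geom = 1

Step 1 — factor the characteristic polynomial to read off the algebraic multiplicities:
  χ_A(x) = x^3

Step 2 — compute geometric multiplicities via the rank-nullity identity g(λ) = n − rank(A − λI):
  rank(A − (0)·I) = 2, so dim ker(A − (0)·I) = n − 2 = 1

Summary:
  λ = 0: algebraic multiplicity = 3, geometric multiplicity = 1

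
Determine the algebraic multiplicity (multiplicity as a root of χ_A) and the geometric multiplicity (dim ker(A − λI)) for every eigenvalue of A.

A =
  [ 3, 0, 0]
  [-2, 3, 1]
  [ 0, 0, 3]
λ = 3: alg = 3, geom = 2

Step 1 — factor the characteristic polynomial to read off the algebraic multiplicities:
  χ_A(x) = (x - 3)^3

Step 2 — compute geometric multiplicities via the rank-nullity identity g(λ) = n − rank(A − λI):
  rank(A − (3)·I) = 1, so dim ker(A − (3)·I) = n − 1 = 2

Summary:
  λ = 3: algebraic multiplicity = 3, geometric multiplicity = 2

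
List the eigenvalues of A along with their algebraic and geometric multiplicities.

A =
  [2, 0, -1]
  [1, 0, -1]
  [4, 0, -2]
λ = 0: alg = 3, geom = 1

Step 1 — factor the characteristic polynomial to read off the algebraic multiplicities:
  χ_A(x) = x^3

Step 2 — compute geometric multiplicities via the rank-nullity identity g(λ) = n − rank(A − λI):
  rank(A − (0)·I) = 2, so dim ker(A − (0)·I) = n − 2 = 1

Summary:
  λ = 0: algebraic multiplicity = 3, geometric multiplicity = 1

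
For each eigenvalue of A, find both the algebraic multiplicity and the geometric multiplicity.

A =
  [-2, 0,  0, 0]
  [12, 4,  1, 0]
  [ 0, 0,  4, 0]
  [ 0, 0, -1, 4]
λ = -2: alg = 1, geom = 1; λ = 4: alg = 3, geom = 2

Step 1 — factor the characteristic polynomial to read off the algebraic multiplicities:
  χ_A(x) = (x - 4)^3*(x + 2)

Step 2 — compute geometric multiplicities via the rank-nullity identity g(λ) = n − rank(A − λI):
  rank(A − (-2)·I) = 3, so dim ker(A − (-2)·I) = n − 3 = 1
  rank(A − (4)·I) = 2, so dim ker(A − (4)·I) = n − 2 = 2

Summary:
  λ = -2: algebraic multiplicity = 1, geometric multiplicity = 1
  λ = 4: algebraic multiplicity = 3, geometric multiplicity = 2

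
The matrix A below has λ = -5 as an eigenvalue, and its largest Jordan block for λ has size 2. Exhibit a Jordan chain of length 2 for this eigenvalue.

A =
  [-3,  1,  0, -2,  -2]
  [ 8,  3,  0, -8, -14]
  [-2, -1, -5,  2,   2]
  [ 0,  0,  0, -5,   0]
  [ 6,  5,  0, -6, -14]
A Jordan chain for λ = -5 of length 2:
v_1 = (4, 24, -4, 0, 16)ᵀ
v_2 = (1, 2, 0, 0, 0)ᵀ

Let N = A − (-5)·I. We want v_2 with N^2 v_2 = 0 but N^1 v_2 ≠ 0; then v_{j-1} := N · v_j for j = 2, …, 2.

Pick v_2 = (1, 2, 0, 0, 0)ᵀ.
Then v_1 = N · v_2 = (4, 24, -4, 0, 16)ᵀ.

Sanity check: (A − (-5)·I) v_1 = (0, 0, 0, 0, 0)ᵀ = 0. ✓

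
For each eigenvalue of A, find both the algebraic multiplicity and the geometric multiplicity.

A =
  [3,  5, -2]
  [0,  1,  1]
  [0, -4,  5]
λ = 3: alg = 3, geom = 1

Step 1 — factor the characteristic polynomial to read off the algebraic multiplicities:
  χ_A(x) = (x - 3)^3

Step 2 — compute geometric multiplicities via the rank-nullity identity g(λ) = n − rank(A − λI):
  rank(A − (3)·I) = 2, so dim ker(A − (3)·I) = n − 2 = 1

Summary:
  λ = 3: algebraic multiplicity = 3, geometric multiplicity = 1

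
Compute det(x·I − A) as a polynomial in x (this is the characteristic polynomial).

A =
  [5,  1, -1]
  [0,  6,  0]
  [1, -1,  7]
x^3 - 18*x^2 + 108*x - 216

Expanding det(x·I − A) (e.g. by cofactor expansion or by noting that A is similar to its Jordan form J, which has the same characteristic polynomial as A) gives
  χ_A(x) = x^3 - 18*x^2 + 108*x - 216
which factors as (x - 6)^3. The eigenvalues (with algebraic multiplicities) are λ = 6 with multiplicity 3.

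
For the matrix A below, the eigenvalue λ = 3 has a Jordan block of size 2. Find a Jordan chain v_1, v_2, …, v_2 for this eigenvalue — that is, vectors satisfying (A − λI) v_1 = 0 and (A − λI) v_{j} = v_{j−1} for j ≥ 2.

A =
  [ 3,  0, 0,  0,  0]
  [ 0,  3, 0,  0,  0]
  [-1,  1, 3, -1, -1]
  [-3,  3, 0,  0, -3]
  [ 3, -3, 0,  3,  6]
A Jordan chain for λ = 3 of length 2:
v_1 = (0, 0, -1, -3, 3)ᵀ
v_2 = (1, 0, 0, 0, 0)ᵀ

Let N = A − (3)·I. We want v_2 with N^2 v_2 = 0 but N^1 v_2 ≠ 0; then v_{j-1} := N · v_j for j = 2, …, 2.

Pick v_2 = (1, 0, 0, 0, 0)ᵀ.
Then v_1 = N · v_2 = (0, 0, -1, -3, 3)ᵀ.

Sanity check: (A − (3)·I) v_1 = (0, 0, 0, 0, 0)ᵀ = 0. ✓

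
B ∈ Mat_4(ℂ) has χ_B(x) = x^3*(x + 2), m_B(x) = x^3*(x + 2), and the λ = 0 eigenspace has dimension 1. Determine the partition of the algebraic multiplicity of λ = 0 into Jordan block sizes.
Block sizes for λ = 0: [3]

Step 1 — from the characteristic polynomial, algebraic multiplicity of λ = 0 is 3. From dim ker(B − (0)·I) = 1, there are exactly 1 Jordan blocks for λ = 0.
Step 2 — from the minimal polynomial, the factor (x − 0)^3 tells us the largest block for λ = 0 has size 3.
Step 3 — with total size 3, 1 blocks, and largest block 3, the block sizes (in nonincreasing order) are [3].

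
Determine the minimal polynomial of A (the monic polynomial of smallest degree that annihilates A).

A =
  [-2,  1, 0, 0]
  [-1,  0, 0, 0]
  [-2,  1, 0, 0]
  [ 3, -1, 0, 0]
x^3 + 2*x^2 + x

The characteristic polynomial is χ_A(x) = x^2*(x + 1)^2, so the eigenvalues are known. The minimal polynomial is
  m_A(x) = Π_λ (x − λ)^{k_λ}
where k_λ is the size of the *largest* Jordan block for λ (equivalently, the smallest k with (A − λI)^k v = 0 for every generalised eigenvector v of λ).

  λ = -1: largest Jordan block has size 2, contributing (x + 1)^2
  λ = 0: largest Jordan block has size 1, contributing (x − 0)

So m_A(x) = x*(x + 1)^2 = x^3 + 2*x^2 + x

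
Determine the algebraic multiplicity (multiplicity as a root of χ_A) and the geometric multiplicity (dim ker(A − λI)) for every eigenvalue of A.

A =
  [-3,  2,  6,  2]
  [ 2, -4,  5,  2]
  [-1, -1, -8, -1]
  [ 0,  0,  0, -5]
λ = -5: alg = 4, geom = 2

Step 1 — factor the characteristic polynomial to read off the algebraic multiplicities:
  χ_A(x) = (x + 5)^4

Step 2 — compute geometric multiplicities via the rank-nullity identity g(λ) = n − rank(A − λI):
  rank(A − (-5)·I) = 2, so dim ker(A − (-5)·I) = n − 2 = 2

Summary:
  λ = -5: algebraic multiplicity = 4, geometric multiplicity = 2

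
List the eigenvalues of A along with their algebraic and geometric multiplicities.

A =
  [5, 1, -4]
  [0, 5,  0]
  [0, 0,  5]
λ = 5: alg = 3, geom = 2

Step 1 — factor the characteristic polynomial to read off the algebraic multiplicities:
  χ_A(x) = (x - 5)^3

Step 2 — compute geometric multiplicities via the rank-nullity identity g(λ) = n − rank(A − λI):
  rank(A − (5)·I) = 1, so dim ker(A − (5)·I) = n − 1 = 2

Summary:
  λ = 5: algebraic multiplicity = 3, geometric multiplicity = 2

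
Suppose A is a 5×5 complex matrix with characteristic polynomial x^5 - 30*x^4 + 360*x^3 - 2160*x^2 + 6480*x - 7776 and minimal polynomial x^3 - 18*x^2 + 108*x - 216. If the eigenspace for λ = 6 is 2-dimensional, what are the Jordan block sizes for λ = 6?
Block sizes for λ = 6: [3, 2]

Step 1 — from the characteristic polynomial, algebraic multiplicity of λ = 6 is 5. From dim ker(A − (6)·I) = 2, there are exactly 2 Jordan blocks for λ = 6.
Step 2 — from the minimal polynomial, the factor (x − 6)^3 tells us the largest block for λ = 6 has size 3.
Step 3 — with total size 5, 2 blocks, and largest block 3, the block sizes (in nonincreasing order) are [3, 2].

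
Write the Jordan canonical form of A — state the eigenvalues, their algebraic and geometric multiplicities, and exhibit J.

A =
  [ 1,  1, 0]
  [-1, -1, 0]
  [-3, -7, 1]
J_2(0) ⊕ J_1(1)

The characteristic polynomial is
  det(x·I − A) = x^3 - x^2 = x^2*(x - 1)

Eigenvalues and multiplicities (the geometric multiplicity of λ is n − rank(A − λI), which equals the number of Jordan blocks for λ):
  λ = 0: algebraic multiplicity = 2, geometric multiplicity = 1
  λ = 1: algebraic multiplicity = 1, geometric multiplicity = 1

Determining the block sizes for each eigenvalue:
  λ = 0: one block (gm = 1), so the single block has size am = 2 → block sizes [2]
  λ = 1: one block (gm = 1), so the single block has size am = 1 → block sizes [1]

Assembling the blocks gives a Jordan form
J =
  [0, 1, 0]
  [0, 0, 0]
  [0, 0, 1]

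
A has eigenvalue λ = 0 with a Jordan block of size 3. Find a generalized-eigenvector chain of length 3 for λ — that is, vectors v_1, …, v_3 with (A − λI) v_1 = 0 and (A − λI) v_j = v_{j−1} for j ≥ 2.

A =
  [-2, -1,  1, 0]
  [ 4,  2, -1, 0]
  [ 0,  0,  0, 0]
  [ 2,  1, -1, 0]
A Jordan chain for λ = 0 of length 3:
v_1 = (-1, 2, 0, 1)ᵀ
v_2 = (1, -1, 0, -1)ᵀ
v_3 = (0, 0, 1, 0)ᵀ

Let N = A − (0)·I. We want v_3 with N^3 v_3 = 0 but N^2 v_3 ≠ 0; then v_{j-1} := N · v_j for j = 3, …, 2.

Pick v_3 = (0, 0, 1, 0)ᵀ.
Then v_2 = N · v_3 = (1, -1, 0, -1)ᵀ.
Then v_1 = N · v_2 = (-1, 2, 0, 1)ᵀ.

Sanity check: (A − (0)·I) v_1 = (0, 0, 0, 0)ᵀ = 0. ✓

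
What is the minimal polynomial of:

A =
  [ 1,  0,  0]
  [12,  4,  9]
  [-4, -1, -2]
x^2 - 2*x + 1

The characteristic polynomial is χ_A(x) = (x - 1)^3, so the eigenvalues are known. The minimal polynomial is
  m_A(x) = Π_λ (x − λ)^{k_λ}
where k_λ is the size of the *largest* Jordan block for λ (equivalently, the smallest k with (A − λI)^k v = 0 for every generalised eigenvector v of λ).

  λ = 1: largest Jordan block has size 2, contributing (x − 1)^2

So m_A(x) = (x - 1)^2 = x^2 - 2*x + 1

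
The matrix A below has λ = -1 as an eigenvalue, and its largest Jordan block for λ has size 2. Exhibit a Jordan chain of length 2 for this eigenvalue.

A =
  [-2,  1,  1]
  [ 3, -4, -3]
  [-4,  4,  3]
A Jordan chain for λ = -1 of length 2:
v_1 = (-1, 3, -4)ᵀ
v_2 = (1, 0, 0)ᵀ

Let N = A − (-1)·I. We want v_2 with N^2 v_2 = 0 but N^1 v_2 ≠ 0; then v_{j-1} := N · v_j for j = 2, …, 2.

Pick v_2 = (1, 0, 0)ᵀ.
Then v_1 = N · v_2 = (-1, 3, -4)ᵀ.

Sanity check: (A − (-1)·I) v_1 = (0, 0, 0)ᵀ = 0. ✓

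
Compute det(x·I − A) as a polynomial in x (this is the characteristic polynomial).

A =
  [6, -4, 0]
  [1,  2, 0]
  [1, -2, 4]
x^3 - 12*x^2 + 48*x - 64

Expanding det(x·I − A) (e.g. by cofactor expansion or by noting that A is similar to its Jordan form J, which has the same characteristic polynomial as A) gives
  χ_A(x) = x^3 - 12*x^2 + 48*x - 64
which factors as (x - 4)^3. The eigenvalues (with algebraic multiplicities) are λ = 4 with multiplicity 3.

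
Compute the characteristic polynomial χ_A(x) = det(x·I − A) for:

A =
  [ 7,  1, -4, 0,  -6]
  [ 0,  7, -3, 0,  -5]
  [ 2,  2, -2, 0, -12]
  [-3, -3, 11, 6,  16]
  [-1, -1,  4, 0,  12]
x^5 - 30*x^4 + 360*x^3 - 2160*x^2 + 6480*x - 7776

Expanding det(x·I − A) (e.g. by cofactor expansion or by noting that A is similar to its Jordan form J, which has the same characteristic polynomial as A) gives
  χ_A(x) = x^5 - 30*x^4 + 360*x^3 - 2160*x^2 + 6480*x - 7776
which factors as (x - 6)^5. The eigenvalues (with algebraic multiplicities) are λ = 6 with multiplicity 5.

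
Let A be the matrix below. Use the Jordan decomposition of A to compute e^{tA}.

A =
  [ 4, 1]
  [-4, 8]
e^{tA} =
  [-2*t*exp(6*t) + exp(6*t), t*exp(6*t)]
  [-4*t*exp(6*t), 2*t*exp(6*t) + exp(6*t)]

Strategy: write A = P · J · P⁻¹ where J is a Jordan canonical form, so e^{tA} = P · e^{tJ} · P⁻¹, and e^{tJ} can be computed block-by-block.

A has Jordan form
J =
  [6, 1]
  [0, 6]
(up to reordering of blocks).

Per-block formulas:
  For a 2×2 Jordan block J_2(6): exp(t · J_2(6)) = e^(6t)·(I + t·N), where N is the 2×2 nilpotent shift.

After assembling e^{tJ} and conjugating by P, we get:

e^{tA} =
  [-2*t*exp(6*t) + exp(6*t), t*exp(6*t)]
  [-4*t*exp(6*t), 2*t*exp(6*t) + exp(6*t)]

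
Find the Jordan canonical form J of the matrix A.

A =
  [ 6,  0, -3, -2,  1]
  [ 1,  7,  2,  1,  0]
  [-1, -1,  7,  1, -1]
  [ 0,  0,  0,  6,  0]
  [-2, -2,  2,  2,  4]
J_3(6) ⊕ J_1(6) ⊕ J_1(6)

The characteristic polynomial is
  det(x·I − A) = x^5 - 30*x^4 + 360*x^3 - 2160*x^2 + 6480*x - 7776 = (x - 6)^5

Eigenvalues and multiplicities (the geometric multiplicity of λ is n − rank(A − λI), which equals the number of Jordan blocks for λ):
  λ = 6: algebraic multiplicity = 5, geometric multiplicity = 3

Determining the block sizes for each eigenvalue:
  λ = 6: with am = 5 and gm = 3, the partition is not yet determined (e.g. several partitions of 5 into 3 parts exist). Let N = A − (6)·I. Computing rank(N^1) = 2, rank(N^2) = 1, rank(N^3) = 0; the number of blocks of size ≥ j is rank(N^{j−1}) − rank(N^j), giving [3, 1, 1]. So we have 1 block(s) of size 3, 2 block(s) of size 1 → block sizes [3, 1, 1]

Assembling the blocks gives a Jordan form
J =
  [6, 1, 0, 0, 0]
  [0, 6, 1, 0, 0]
  [0, 0, 6, 0, 0]
  [0, 0, 0, 6, 0]
  [0, 0, 0, 0, 6]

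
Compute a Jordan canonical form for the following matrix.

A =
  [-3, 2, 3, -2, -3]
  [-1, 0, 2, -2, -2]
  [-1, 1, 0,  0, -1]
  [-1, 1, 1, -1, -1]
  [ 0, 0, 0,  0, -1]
J_3(-1) ⊕ J_1(-1) ⊕ J_1(-1)

The characteristic polynomial is
  det(x·I − A) = x^5 + 5*x^4 + 10*x^3 + 10*x^2 + 5*x + 1 = (x + 1)^5

Eigenvalues and multiplicities (the geometric multiplicity of λ is n − rank(A − λI), which equals the number of Jordan blocks for λ):
  λ = -1: algebraic multiplicity = 5, geometric multiplicity = 3

Determining the block sizes for each eigenvalue:
  λ = -1: with am = 5 and gm = 3, the partition is not yet determined (e.g. several partitions of 5 into 3 parts exist). Let N = A − (-1)·I. Computing rank(N^1) = 2, rank(N^2) = 1, rank(N^3) = 0; the number of blocks of size ≥ j is rank(N^{j−1}) − rank(N^j), giving [3, 1, 1]. So we have 1 block(s) of size 3, 2 block(s) of size 1 → block sizes [3, 1, 1]

Assembling the blocks gives a Jordan form
J =
  [-1,  1,  0,  0,  0]
  [ 0, -1,  1,  0,  0]
  [ 0,  0, -1,  0,  0]
  [ 0,  0,  0, -1,  0]
  [ 0,  0,  0,  0, -1]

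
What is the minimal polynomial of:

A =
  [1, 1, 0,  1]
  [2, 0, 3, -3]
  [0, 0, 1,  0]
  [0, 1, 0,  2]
x^3 - 3*x^2 + 3*x - 1

The characteristic polynomial is χ_A(x) = (x - 1)^4, so the eigenvalues are known. The minimal polynomial is
  m_A(x) = Π_λ (x − λ)^{k_λ}
where k_λ is the size of the *largest* Jordan block for λ (equivalently, the smallest k with (A − λI)^k v = 0 for every generalised eigenvector v of λ).

  λ = 1: largest Jordan block has size 3, contributing (x − 1)^3

So m_A(x) = (x - 1)^3 = x^3 - 3*x^2 + 3*x - 1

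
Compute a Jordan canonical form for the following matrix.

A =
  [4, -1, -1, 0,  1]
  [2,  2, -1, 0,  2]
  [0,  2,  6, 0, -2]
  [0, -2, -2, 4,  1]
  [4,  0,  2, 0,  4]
J_3(4) ⊕ J_2(4)

The characteristic polynomial is
  det(x·I − A) = x^5 - 20*x^4 + 160*x^3 - 640*x^2 + 1280*x - 1024 = (x - 4)^5

Eigenvalues and multiplicities (the geometric multiplicity of λ is n − rank(A − λI), which equals the number of Jordan blocks for λ):
  λ = 4: algebraic multiplicity = 5, geometric multiplicity = 2

Determining the block sizes for each eigenvalue:
  λ = 4: with am = 5 and gm = 2, the partition is not yet determined (e.g. several partitions of 5 into 2 parts exist). Let N = A − (4)·I. Computing rank(N^1) = 3, rank(N^2) = 1, rank(N^3) = 0; the number of blocks of size ≥ j is rank(N^{j−1}) − rank(N^j), giving [2, 2, 1]. So we have 1 block(s) of size 3, 1 block(s) of size 2 → block sizes [3, 2]

Assembling the blocks gives a Jordan form
J =
  [4, 1, 0, 0, 0]
  [0, 4, 1, 0, 0]
  [0, 0, 4, 0, 0]
  [0, 0, 0, 4, 1]
  [0, 0, 0, 0, 4]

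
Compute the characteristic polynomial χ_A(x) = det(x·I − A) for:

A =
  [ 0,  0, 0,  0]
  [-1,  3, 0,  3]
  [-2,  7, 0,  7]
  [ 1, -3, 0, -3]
x^4

Expanding det(x·I − A) (e.g. by cofactor expansion or by noting that A is similar to its Jordan form J, which has the same characteristic polynomial as A) gives
  χ_A(x) = x^4
which factors as x^4. The eigenvalues (with algebraic multiplicities) are λ = 0 with multiplicity 4.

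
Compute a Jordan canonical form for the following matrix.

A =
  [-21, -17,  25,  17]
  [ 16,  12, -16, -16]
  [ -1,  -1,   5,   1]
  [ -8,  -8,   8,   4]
J_1(-4) ⊕ J_1(-4) ⊕ J_2(4)

The characteristic polynomial is
  det(x·I − A) = x^4 - 32*x^2 + 256 = (x - 4)^2*(x + 4)^2

Eigenvalues and multiplicities (the geometric multiplicity of λ is n − rank(A − λI), which equals the number of Jordan blocks for λ):
  λ = -4: algebraic multiplicity = 2, geometric multiplicity = 2
  λ = 4: algebraic multiplicity = 2, geometric multiplicity = 1

Determining the block sizes for each eigenvalue:
  λ = -4: gm = am = 2, so every block has size 1 → block sizes [1, 1]
  λ = 4: one block (gm = 1), so the single block has size am = 2 → block sizes [2]

Assembling the blocks gives a Jordan form
J =
  [-4,  0, 0, 0]
  [ 0, -4, 0, 0]
  [ 0,  0, 4, 1]
  [ 0,  0, 0, 4]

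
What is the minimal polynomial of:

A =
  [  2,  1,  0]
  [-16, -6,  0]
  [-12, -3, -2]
x^2 + 4*x + 4

The characteristic polynomial is χ_A(x) = (x + 2)^3, so the eigenvalues are known. The minimal polynomial is
  m_A(x) = Π_λ (x − λ)^{k_λ}
where k_λ is the size of the *largest* Jordan block for λ (equivalently, the smallest k with (A − λI)^k v = 0 for every generalised eigenvector v of λ).

  λ = -2: largest Jordan block has size 2, contributing (x + 2)^2

So m_A(x) = (x + 2)^2 = x^2 + 4*x + 4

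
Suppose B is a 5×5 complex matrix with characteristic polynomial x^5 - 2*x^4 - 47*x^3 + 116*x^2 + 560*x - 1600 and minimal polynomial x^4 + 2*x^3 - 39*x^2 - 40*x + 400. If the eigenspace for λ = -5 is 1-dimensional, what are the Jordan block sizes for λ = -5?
Block sizes for λ = -5: [2]

Step 1 — from the characteristic polynomial, algebraic multiplicity of λ = -5 is 2. From dim ker(B − (-5)·I) = 1, there are exactly 1 Jordan blocks for λ = -5.
Step 2 — from the minimal polynomial, the factor (x + 5)^2 tells us the largest block for λ = -5 has size 2.
Step 3 — with total size 2, 1 blocks, and largest block 2, the block sizes (in nonincreasing order) are [2].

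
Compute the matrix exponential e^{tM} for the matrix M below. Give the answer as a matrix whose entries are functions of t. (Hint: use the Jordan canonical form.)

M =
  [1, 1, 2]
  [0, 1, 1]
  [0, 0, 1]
e^{tM} =
  [exp(t), t*exp(t), t^2*exp(t)/2 + 2*t*exp(t)]
  [0, exp(t), t*exp(t)]
  [0, 0, exp(t)]

Strategy: write M = P · J · P⁻¹ where J is a Jordan canonical form, so e^{tM} = P · e^{tJ} · P⁻¹, and e^{tJ} can be computed block-by-block.

M has Jordan form
J =
  [1, 1, 0]
  [0, 1, 1]
  [0, 0, 1]
(up to reordering of blocks).

Per-block formulas:
  For a 3×3 Jordan block J_3(1): exp(t · J_3(1)) = e^(1t)·(I + t·N + (t^2/2)·N^2), where N is the 3×3 nilpotent shift.

After assembling e^{tJ} and conjugating by P, we get:

e^{tM} =
  [exp(t), t*exp(t), t^2*exp(t)/2 + 2*t*exp(t)]
  [0, exp(t), t*exp(t)]
  [0, 0, exp(t)]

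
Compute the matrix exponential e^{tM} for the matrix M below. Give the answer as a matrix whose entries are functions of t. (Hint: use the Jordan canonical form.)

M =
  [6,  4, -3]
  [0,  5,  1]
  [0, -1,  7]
e^{tM} =
  [exp(6*t), -t^2*exp(6*t)/2 + 4*t*exp(6*t), t^2*exp(6*t)/2 - 3*t*exp(6*t)]
  [0, -t*exp(6*t) + exp(6*t), t*exp(6*t)]
  [0, -t*exp(6*t), t*exp(6*t) + exp(6*t)]

Strategy: write M = P · J · P⁻¹ where J is a Jordan canonical form, so e^{tM} = P · e^{tJ} · P⁻¹, and e^{tJ} can be computed block-by-block.

M has Jordan form
J =
  [6, 1, 0]
  [0, 6, 1]
  [0, 0, 6]
(up to reordering of blocks).

Per-block formulas:
  For a 3×3 Jordan block J_3(6): exp(t · J_3(6)) = e^(6t)·(I + t·N + (t^2/2)·N^2), where N is the 3×3 nilpotent shift.

After assembling e^{tJ} and conjugating by P, we get:

e^{tM} =
  [exp(6*t), -t^2*exp(6*t)/2 + 4*t*exp(6*t), t^2*exp(6*t)/2 - 3*t*exp(6*t)]
  [0, -t*exp(6*t) + exp(6*t), t*exp(6*t)]
  [0, -t*exp(6*t), t*exp(6*t) + exp(6*t)]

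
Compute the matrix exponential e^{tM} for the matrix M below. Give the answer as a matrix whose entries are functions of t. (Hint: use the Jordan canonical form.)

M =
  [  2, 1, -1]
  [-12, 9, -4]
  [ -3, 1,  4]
e^{tM} =
  [-3*t*exp(5*t) + exp(5*t), t*exp(5*t), -t*exp(5*t)]
  [-12*t*exp(5*t), 4*t*exp(5*t) + exp(5*t), -4*t*exp(5*t)]
  [-3*t*exp(5*t), t*exp(5*t), -t*exp(5*t) + exp(5*t)]

Strategy: write M = P · J · P⁻¹ where J is a Jordan canonical form, so e^{tM} = P · e^{tJ} · P⁻¹, and e^{tJ} can be computed block-by-block.

M has Jordan form
J =
  [5, 1, 0]
  [0, 5, 0]
  [0, 0, 5]
(up to reordering of blocks).

Per-block formulas:
  For a 1×1 block at λ = 5: exp(t · [5]) = [e^(5t)].
  For a 2×2 Jordan block J_2(5): exp(t · J_2(5)) = e^(5t)·(I + t·N), where N is the 2×2 nilpotent shift.

After assembling e^{tJ} and conjugating by P, we get:

e^{tM} =
  [-3*t*exp(5*t) + exp(5*t), t*exp(5*t), -t*exp(5*t)]
  [-12*t*exp(5*t), 4*t*exp(5*t) + exp(5*t), -4*t*exp(5*t)]
  [-3*t*exp(5*t), t*exp(5*t), -t*exp(5*t) + exp(5*t)]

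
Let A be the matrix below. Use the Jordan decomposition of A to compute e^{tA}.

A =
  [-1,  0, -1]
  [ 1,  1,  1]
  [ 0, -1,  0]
e^{tA} =
  [t^2/2 - t + 1, t^2/2, t^2/2 - t]
  [t, t + 1, t]
  [-t^2/2, -t^2/2 - t, 1 - t^2/2]

Strategy: write A = P · J · P⁻¹ where J is a Jordan canonical form, so e^{tA} = P · e^{tJ} · P⁻¹, and e^{tJ} can be computed block-by-block.

A has Jordan form
J =
  [0, 1, 0]
  [0, 0, 1]
  [0, 0, 0]
(up to reordering of blocks).

Per-block formulas:
  For a 3×3 Jordan block J_3(0): exp(t · J_3(0)) = e^(0t)·(I + t·N + (t^2/2)·N^2), where N is the 3×3 nilpotent shift.

After assembling e^{tJ} and conjugating by P, we get:

e^{tA} =
  [t^2/2 - t + 1, t^2/2, t^2/2 - t]
  [t, t + 1, t]
  [-t^2/2, -t^2/2 - t, 1 - t^2/2]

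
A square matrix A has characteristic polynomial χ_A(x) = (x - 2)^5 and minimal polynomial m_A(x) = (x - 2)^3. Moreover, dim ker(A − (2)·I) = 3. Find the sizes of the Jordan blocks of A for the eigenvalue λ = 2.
Block sizes for λ = 2: [3, 1, 1]

Step 1 — from the characteristic polynomial, algebraic multiplicity of λ = 2 is 5. From dim ker(A − (2)·I) = 3, there are exactly 3 Jordan blocks for λ = 2.
Step 2 — from the minimal polynomial, the factor (x − 2)^3 tells us the largest block for λ = 2 has size 3.
Step 3 — with total size 5, 3 blocks, and largest block 3, the block sizes (in nonincreasing order) are [3, 1, 1].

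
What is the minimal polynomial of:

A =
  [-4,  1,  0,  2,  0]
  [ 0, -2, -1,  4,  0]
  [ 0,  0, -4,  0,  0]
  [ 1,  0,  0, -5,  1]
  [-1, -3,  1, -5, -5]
x^3 + 12*x^2 + 48*x + 64

The characteristic polynomial is χ_A(x) = (x + 4)^5, so the eigenvalues are known. The minimal polynomial is
  m_A(x) = Π_λ (x − λ)^{k_λ}
where k_λ is the size of the *largest* Jordan block for λ (equivalently, the smallest k with (A − λI)^k v = 0 for every generalised eigenvector v of λ).

  λ = -4: largest Jordan block has size 3, contributing (x + 4)^3

So m_A(x) = (x + 4)^3 = x^3 + 12*x^2 + 48*x + 64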